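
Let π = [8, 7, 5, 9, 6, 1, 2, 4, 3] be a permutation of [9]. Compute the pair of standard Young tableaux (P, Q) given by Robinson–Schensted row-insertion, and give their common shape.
P = [1, 2, 3] / [4, 6] / [5, 9] / [7] / [8];  Q = [1, 4, 8] / [2, 5] / [3, 7] / [6] / [9];  common shape = (3, 2, 2, 1, 1)

Row-insert the values π_1, π_2, … into P one at a time, bumping the leftmost entry strictly greater than the inserted value down to the next row. The recording tableau Q records, in position (i, j), the step at which that cell was added to P.
  Insert 8 (step 1): P = [8];  Q = [1]
  Insert 7 (step 2): P = [7] / [8];  Q = [1] / [2]
  Insert 5 (step 3): P = [5] / [7] / [8];  Q = [1] / [2] / [3]
  Insert 9 (step 4): P = [5, 9] / [7] / [8];  Q = [1, 4] / [2] / [3]
  Insert 6 (step 5): P = [5, 6] / [7, 9] / [8];  Q = [1, 4] / [2, 5] / [3]
  Insert 1 (step 6): P = [1, 6] / [5, 9] / [7] / [8];  Q = [1, 4] / [2, 5] / [3] / [6]
  Insert 2 (step 7): P = [1, 2] / [5, 6] / [7, 9] / [8];  Q = [1, 4] / [2, 5] / [3, 7] / [6]
  Insert 4 (step 8): P = [1, 2, 4] / [5, 6] / [7, 9] / [8];  Q = [1, 4, 8] / [2, 5] / [3, 7] / [6]
  Insert 3 (step 9): P = [1, 2, 3] / [4, 6] / [5, 9] / [7] / [8];  Q = [1, 4, 8] / [2, 5] / [3, 7] / [6] / [9]
Final shape: (3, 2, 2, 1, 1).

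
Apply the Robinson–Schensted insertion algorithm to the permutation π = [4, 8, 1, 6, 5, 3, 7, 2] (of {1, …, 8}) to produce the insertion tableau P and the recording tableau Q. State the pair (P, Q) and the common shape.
P = [1, 2, 7] / [3, 5] / [4] / [6] / [8];  Q = [1, 2, 7] / [3, 4] / [5] / [6] / [8];  common shape = (3, 2, 1, 1, 1)

Row-insert the values π_1, π_2, … into P one at a time, bumping the leftmost entry strictly greater than the inserted value down to the next row. The recording tableau Q records, in position (i, j), the step at which that cell was added to P.
  Insert 4 (step 1): P = [4];  Q = [1]
  Insert 8 (step 2): P = [4, 8];  Q = [1, 2]
  Insert 1 (step 3): P = [1, 8] / [4];  Q = [1, 2] / [3]
  Insert 6 (step 4): P = [1, 6] / [4, 8];  Q = [1, 2] / [3, 4]
  Insert 5 (step 5): P = [1, 5] / [4, 6] / [8];  Q = [1, 2] / [3, 4] / [5]
  Insert 3 (step 6): P = [1, 3] / [4, 5] / [6] / [8];  Q = [1, 2] / [3, 4] / [5] / [6]
  Insert 7 (step 7): P = [1, 3, 7] / [4, 5] / [6] / [8];  Q = [1, 2, 7] / [3, 4] / [5] / [6]
  Insert 2 (step 8): P = [1, 2, 7] / [3, 5] / [4] / [6] / [8];  Q = [1, 2, 7] / [3, 4] / [5] / [6] / [8]
Final shape: (3, 2, 1, 1, 1).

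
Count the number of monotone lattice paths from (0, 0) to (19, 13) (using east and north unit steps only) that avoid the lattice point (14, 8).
Number of paths = 266791560

Total paths from (0, 0) to (19, 13): C(32, 19) = 347373600. Paths through (14, 8): (paths (0, 0) → (14, 8)) × (paths (14, 8) → (19, 13)) = C(22, 14) · C(10, 5) = 319770 · 252 = 80582040. Avoidance count = 347373600 − 80582040 = 266791560.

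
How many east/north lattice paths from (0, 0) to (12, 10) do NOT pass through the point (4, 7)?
Number of paths = 592196

Total paths from (0, 0) to (12, 10): C(22, 12) = 646646. Paths through (4, 7): (paths (0, 0) → (4, 7)) × (paths (4, 7) → (12, 10)) = C(11, 4) · C(11, 8) = 330 · 165 = 54450. Avoidance count = 646646 − 54450 = 592196.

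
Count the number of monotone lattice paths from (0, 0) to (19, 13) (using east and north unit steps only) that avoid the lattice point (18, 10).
Number of paths = 294881160

Total paths from (0, 0) to (19, 13): C(32, 19) = 347373600. Paths through (18, 10): (paths (0, 0) → (18, 10)) × (paths (18, 10) → (19, 13)) = C(28, 18) · C(4, 1) = 13123110 · 4 = 52492440. Avoidance count = 347373600 − 52492440 = 294881160.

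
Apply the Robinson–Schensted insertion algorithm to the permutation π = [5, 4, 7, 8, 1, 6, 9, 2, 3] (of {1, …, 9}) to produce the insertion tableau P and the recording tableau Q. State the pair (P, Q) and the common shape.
P = [1, 2, 3, 9] / [4, 6, 8] / [5, 7];  Q = [1, 3, 4, 7] / [2, 6, 9] / [5, 8];  common shape = (4, 3, 2)

Row-insert the values π_1, π_2, … into P one at a time, bumping the leftmost entry strictly greater than the inserted value down to the next row. The recording tableau Q records, in position (i, j), the step at which that cell was added to P.
  Insert 5 (step 1): P = [5];  Q = [1]
  Insert 4 (step 2): P = [4] / [5];  Q = [1] / [2]
  Insert 7 (step 3): P = [4, 7] / [5];  Q = [1, 3] / [2]
  Insert 8 (step 4): P = [4, 7, 8] / [5];  Q = [1, 3, 4] / [2]
  Insert 1 (step 5): P = [1, 7, 8] / [4] / [5];  Q = [1, 3, 4] / [2] / [5]
  Insert 6 (step 6): P = [1, 6, 8] / [4, 7] / [5];  Q = [1, 3, 4] / [2, 6] / [5]
  Insert 9 (step 7): P = [1, 6, 8, 9] / [4, 7] / [5];  Q = [1, 3, 4, 7] / [2, 6] / [5]
  Insert 2 (step 8): P = [1, 2, 8, 9] / [4, 6] / [5, 7];  Q = [1, 3, 4, 7] / [2, 6] / [5, 8]
  Insert 3 (step 9): P = [1, 2, 3, 9] / [4, 6, 8] / [5, 7];  Q = [1, 3, 4, 7] / [2, 6, 9] / [5, 8]
Final shape: (4, 3, 2).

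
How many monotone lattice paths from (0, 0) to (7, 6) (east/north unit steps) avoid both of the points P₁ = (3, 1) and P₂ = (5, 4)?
Number of paths = 696

Inclusion–exclusion. Total paths: C(13, 7) = 1716. Through P₁: C(4, 3)·C(9, 4) = 504. Through P₂: C(9, 5)·C(4, 2) = 756. Since P₁ is strictly southwest of P₂, a monotone path through both must visit P₁ then P₂; paths through both = C(4, 3)·C(5, 2)·C(4, 2) = 240. Avoid both = 1716 − 504 − 756 + 240 = 696.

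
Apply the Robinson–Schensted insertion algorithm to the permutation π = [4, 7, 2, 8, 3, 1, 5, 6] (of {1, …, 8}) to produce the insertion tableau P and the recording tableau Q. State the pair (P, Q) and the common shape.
P = [1, 3, 5, 6] / [2, 7, 8] / [4];  Q = [1, 2, 4, 8] / [3, 5, 7] / [6];  common shape = (4, 3, 1)

Row-insert the values π_1, π_2, … into P one at a time, bumping the leftmost entry strictly greater than the inserted value down to the next row. The recording tableau Q records, in position (i, j), the step at which that cell was added to P.
  Insert 4 (step 1): P = [4];  Q = [1]
  Insert 7 (step 2): P = [4, 7];  Q = [1, 2]
  Insert 2 (step 3): P = [2, 7] / [4];  Q = [1, 2] / [3]
  Insert 8 (step 4): P = [2, 7, 8] / [4];  Q = [1, 2, 4] / [3]
  Insert 3 (step 5): P = [2, 3, 8] / [4, 7];  Q = [1, 2, 4] / [3, 5]
  Insert 1 (step 6): P = [1, 3, 8] / [2, 7] / [4];  Q = [1, 2, 4] / [3, 5] / [6]
  Insert 5 (step 7): P = [1, 3, 5] / [2, 7, 8] / [4];  Q = [1, 2, 4] / [3, 5, 7] / [6]
  Insert 6 (step 8): P = [1, 3, 5, 6] / [2, 7, 8] / [4];  Q = [1, 2, 4, 8] / [3, 5, 7] / [6]
Final shape: (4, 3, 1).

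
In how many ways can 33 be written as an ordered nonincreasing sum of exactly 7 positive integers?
p(33, 7 parts) = 1009

Partitions of n into exactly k parts are in bijection with partitions of n − k into at most k parts (subtract 1 from each part). So p(33, exactly 7) = p(26, parts ≤ 7). Computing via the recurrence p(m, j) = p(m, j−1) + p(m−j, j) gives 1009.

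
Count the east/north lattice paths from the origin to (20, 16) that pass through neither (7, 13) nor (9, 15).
Number of paths = 7254352302

Inclusion–exclusion. Total paths: C(36, 20) = 7307872110. Through P₁: C(20, 7)·C(16, 13) = 43411200. Through P₂: C(24, 9)·C(12, 11) = 15690048. Since P₁ is strictly southwest of P₂, a monotone path through both must visit P₁ then P₂; paths through both = C(20, 7)·C(4, 2)·C(12, 11) = 5581440. Avoid both = 7307872110 − 43411200 − 15690048 + 5581440 = 7254352302.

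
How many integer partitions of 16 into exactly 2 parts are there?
p(16, 2 parts) = 8

Partitions of n into exactly k parts ↔ partitions of n − k into at most k parts (subtract 1 from each part). For n = 16, k = 2, the partitions are: 15+1, 14+2, 13+3, 12+4, 11+5, 10+6, 9+7, 8+8. Count = 8.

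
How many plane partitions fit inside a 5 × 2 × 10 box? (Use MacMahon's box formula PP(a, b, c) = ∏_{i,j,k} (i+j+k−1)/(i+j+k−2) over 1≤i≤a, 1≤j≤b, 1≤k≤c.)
PP(5, 2, 10) = 2186184

Evaluate the triple product over i = 1..5, j = 1..2, k = 1..10. The factors are (2/1) · (3/2) · (4/3) · (5/4) · (6/5) · (7/6) · (8/7) · (9/8) · … (100 factors total). The numerators and denominators telescope so the product is an integer; carrying out the multiplication exactly gives PP(5, 2, 10) = 2186184.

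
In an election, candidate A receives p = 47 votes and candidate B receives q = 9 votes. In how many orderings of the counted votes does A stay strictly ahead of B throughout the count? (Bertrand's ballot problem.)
Strict-lead orderings = 5140835700

Total orderings of the 56 votes with 47 for A: C(56, 47) = 7575968400. By the Bertrand ballot formula (Cycle Lemma / reflection principle), the number of orderings in which A is strictly ahead of B throughout is (p − q)/(p + q) · C(p + q, p) = (47 − 9)/(47 + 9) · 7575968400 = 5140835700.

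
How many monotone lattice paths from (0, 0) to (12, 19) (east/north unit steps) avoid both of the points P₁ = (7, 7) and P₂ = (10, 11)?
Number of paths = 109416489

Inclusion–exclusion. Total paths: C(31, 12) = 141120525. Through P₁: C(14, 7)·C(17, 5) = 21237216. Through P₂: C(21, 10)·C(10, 2) = 15872220. Since P₁ is strictly southwest of P₂, a monotone path through both must visit P₁ then P₂; paths through both = C(14, 7)·C(7, 3)·C(10, 2) = 5405400. Avoid both = 141120525 − 21237216 − 15872220 + 5405400 = 109416489.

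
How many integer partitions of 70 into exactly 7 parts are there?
p(70, 7 parts) = 55748

Partitions of n into exactly k parts are in bijection with partitions of n − k into at most k parts (subtract 1 from each part). So p(70, exactly 7) = p(63, parts ≤ 7). Computing via the recurrence p(m, j) = p(m, j−1) + p(m−j, j) gives 55748.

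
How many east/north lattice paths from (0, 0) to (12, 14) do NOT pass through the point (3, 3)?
Number of paths = 6298500

Total paths from (0, 0) to (12, 14): C(26, 12) = 9657700. Paths through (3, 3): (paths (0, 0) → (3, 3)) × (paths (3, 3) → (12, 14)) = C(6, 3) · C(20, 9) = 20 · 167960 = 3359200. Avoidance count = 9657700 − 3359200 = 6298500.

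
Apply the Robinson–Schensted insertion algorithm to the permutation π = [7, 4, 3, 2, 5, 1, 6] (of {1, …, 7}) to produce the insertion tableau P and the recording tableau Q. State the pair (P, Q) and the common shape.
P = [1, 5, 6] / [2] / [3] / [4] / [7];  Q = [1, 5, 7] / [2] / [3] / [4] / [6];  common shape = (3, 1, 1, 1, 1)

Row-insert the values π_1, π_2, … into P one at a time, bumping the leftmost entry strictly greater than the inserted value down to the next row. The recording tableau Q records, in position (i, j), the step at which that cell was added to P.
  Insert 7 (step 1): P = [7];  Q = [1]
  Insert 4 (step 2): P = [4] / [7];  Q = [1] / [2]
  Insert 3 (step 3): P = [3] / [4] / [7];  Q = [1] / [2] / [3]
  Insert 2 (step 4): P = [2] / [3] / [4] / [7];  Q = [1] / [2] / [3] / [4]
  Insert 5 (step 5): P = [2, 5] / [3] / [4] / [7];  Q = [1, 5] / [2] / [3] / [4]
  Insert 1 (step 6): P = [1, 5] / [2] / [3] / [4] / [7];  Q = [1, 5] / [2] / [3] / [4] / [6]
  Insert 6 (step 7): P = [1, 5, 6] / [2] / [3] / [4] / [7];  Q = [1, 5, 7] / [2] / [3] / [4] / [6]
Final shape: (3, 1, 1, 1, 1).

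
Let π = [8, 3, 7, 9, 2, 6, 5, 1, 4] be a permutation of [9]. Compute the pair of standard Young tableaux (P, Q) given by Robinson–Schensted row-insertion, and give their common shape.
P = [1, 4, 9] / [2, 5] / [3, 6] / [7] / [8];  Q = [1, 3, 4] / [2, 6] / [5, 9] / [7] / [8];  common shape = (3, 2, 2, 1, 1)

Row-insert the values π_1, π_2, … into P one at a time, bumping the leftmost entry strictly greater than the inserted value down to the next row. The recording tableau Q records, in position (i, j), the step at which that cell was added to P.
  Insert 8 (step 1): P = [8];  Q = [1]
  Insert 3 (step 2): P = [3] / [8];  Q = [1] / [2]
  Insert 7 (step 3): P = [3, 7] / [8];  Q = [1, 3] / [2]
  Insert 9 (step 4): P = [3, 7, 9] / [8];  Q = [1, 3, 4] / [2]
  Insert 2 (step 5): P = [2, 7, 9] / [3] / [8];  Q = [1, 3, 4] / [2] / [5]
  Insert 6 (step 6): P = [2, 6, 9] / [3, 7] / [8];  Q = [1, 3, 4] / [2, 6] / [5]
  Insert 5 (step 7): P = [2, 5, 9] / [3, 6] / [7] / [8];  Q = [1, 3, 4] / [2, 6] / [5] / [7]
  Insert 1 (step 8): P = [1, 5, 9] / [2, 6] / [3] / [7] / [8];  Q = [1, 3, 4] / [2, 6] / [5] / [7] / [8]
  Insert 4 (step 9): P = [1, 4, 9] / [2, 5] / [3, 6] / [7] / [8];  Q = [1, 3, 4] / [2, 6] / [5, 9] / [7] / [8]
Final shape: (3, 2, 2, 1, 1).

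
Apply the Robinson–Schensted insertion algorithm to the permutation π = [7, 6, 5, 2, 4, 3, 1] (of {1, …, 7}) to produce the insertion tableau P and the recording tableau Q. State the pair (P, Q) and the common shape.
P = [1, 3] / [2] / [4] / [5] / [6] / [7];  Q = [1, 5] / [2] / [3] / [4] / [6] / [7];  common shape = (2, 1, 1, 1, 1, 1)

Row-insert the values π_1, π_2, … into P one at a time, bumping the leftmost entry strictly greater than the inserted value down to the next row. The recording tableau Q records, in position (i, j), the step at which that cell was added to P.
  Insert 7 (step 1): P = [7];  Q = [1]
  Insert 6 (step 2): P = [6] / [7];  Q = [1] / [2]
  Insert 5 (step 3): P = [5] / [6] / [7];  Q = [1] / [2] / [3]
  Insert 2 (step 4): P = [2] / [5] / [6] / [7];  Q = [1] / [2] / [3] / [4]
  Insert 4 (step 5): P = [2, 4] / [5] / [6] / [7];  Q = [1, 5] / [2] / [3] / [4]
  Insert 3 (step 6): P = [2, 3] / [4] / [5] / [6] / [7];  Q = [1, 5] / [2] / [3] / [4] / [6]
  Insert 1 (step 7): P = [1, 3] / [2] / [4] / [5] / [6] / [7];  Q = [1, 5] / [2] / [3] / [4] / [6] / [7]
Final shape: (2, 1, 1, 1, 1, 1).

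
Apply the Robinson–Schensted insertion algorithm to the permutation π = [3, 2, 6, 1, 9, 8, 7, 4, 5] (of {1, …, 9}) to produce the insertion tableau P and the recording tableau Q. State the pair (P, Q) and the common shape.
P = [1, 4, 5] / [2, 6, 7] / [3, 8] / [9];  Q = [1, 3, 5] / [2, 6, 9] / [4, 7] / [8];  common shape = (3, 3, 2, 1)

Row-insert the values π_1, π_2, … into P one at a time, bumping the leftmost entry strictly greater than the inserted value down to the next row. The recording tableau Q records, in position (i, j), the step at which that cell was added to P.
  Insert 3 (step 1): P = [3];  Q = [1]
  Insert 2 (step 2): P = [2] / [3];  Q = [1] / [2]
  Insert 6 (step 3): P = [2, 6] / [3];  Q = [1, 3] / [2]
  Insert 1 (step 4): P = [1, 6] / [2] / [3];  Q = [1, 3] / [2] / [4]
  Insert 9 (step 5): P = [1, 6, 9] / [2] / [3];  Q = [1, 3, 5] / [2] / [4]
  Insert 8 (step 6): P = [1, 6, 8] / [2, 9] / [3];  Q = [1, 3, 5] / [2, 6] / [4]
  Insert 7 (step 7): P = [1, 6, 7] / [2, 8] / [3, 9];  Q = [1, 3, 5] / [2, 6] / [4, 7]
  Insert 4 (step 8): P = [1, 4, 7] / [2, 6] / [3, 8] / [9];  Q = [1, 3, 5] / [2, 6] / [4, 7] / [8]
  Insert 5 (step 9): P = [1, 4, 5] / [2, 6, 7] / [3, 8] / [9];  Q = [1, 3, 5] / [2, 6, 9] / [4, 7] / [8]
Final shape: (3, 3, 2, 1).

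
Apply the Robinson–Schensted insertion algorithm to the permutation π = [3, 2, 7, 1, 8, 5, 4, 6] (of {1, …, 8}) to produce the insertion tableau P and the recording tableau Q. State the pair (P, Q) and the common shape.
P = [1, 4, 6] / [2, 5, 8] / [3, 7];  Q = [1, 3, 5] / [2, 6, 8] / [4, 7];  common shape = (3, 3, 2)

Row-insert the values π_1, π_2, … into P one at a time, bumping the leftmost entry strictly greater than the inserted value down to the next row. The recording tableau Q records, in position (i, j), the step at which that cell was added to P.
  Insert 3 (step 1): P = [3];  Q = [1]
  Insert 2 (step 2): P = [2] / [3];  Q = [1] / [2]
  Insert 7 (step 3): P = [2, 7] / [3];  Q = [1, 3] / [2]
  Insert 1 (step 4): P = [1, 7] / [2] / [3];  Q = [1, 3] / [2] / [4]
  Insert 8 (step 5): P = [1, 7, 8] / [2] / [3];  Q = [1, 3, 5] / [2] / [4]
  Insert 5 (step 6): P = [1, 5, 8] / [2, 7] / [3];  Q = [1, 3, 5] / [2, 6] / [4]
  Insert 4 (step 7): P = [1, 4, 8] / [2, 5] / [3, 7];  Q = [1, 3, 5] / [2, 6] / [4, 7]
  Insert 6 (step 8): P = [1, 4, 6] / [2, 5, 8] / [3, 7];  Q = [1, 3, 5] / [2, 6, 8] / [4, 7]
Final shape: (3, 3, 2).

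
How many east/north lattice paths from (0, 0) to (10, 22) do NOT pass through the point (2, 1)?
Number of paths = 51635805

Total paths from (0, 0) to (10, 22): C(32, 10) = 64512240. Paths through (2, 1): (paths (0, 0) → (2, 1)) × (paths (2, 1) → (10, 22)) = C(3, 2) · C(29, 8) = 3 · 4292145 = 12876435. Avoidance count = 64512240 − 12876435 = 51635805.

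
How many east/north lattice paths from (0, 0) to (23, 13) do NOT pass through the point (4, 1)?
Number of paths = 1605186975

Total paths from (0, 0) to (23, 13): C(36, 23) = 2310789600. Paths through (4, 1): (paths (0, 0) → (4, 1)) × (paths (4, 1) → (23, 13)) = C(5, 4) · C(31, 19) = 5 · 141120525 = 705602625. Avoidance count = 2310789600 − 705602625 = 1605186975.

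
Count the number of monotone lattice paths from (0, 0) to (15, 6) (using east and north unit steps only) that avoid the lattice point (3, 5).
Number of paths = 53536

Total paths from (0, 0) to (15, 6): C(21, 15) = 54264. Paths through (3, 5): (paths (0, 0) → (3, 5)) × (paths (3, 5) → (15, 6)) = C(8, 3) · C(13, 12) = 56 · 13 = 728. Avoidance count = 54264 − 728 = 53536.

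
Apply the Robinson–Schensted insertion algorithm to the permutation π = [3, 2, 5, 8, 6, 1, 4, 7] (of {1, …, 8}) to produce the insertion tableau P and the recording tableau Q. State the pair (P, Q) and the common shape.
P = [1, 4, 6, 7] / [2, 5] / [3, 8];  Q = [1, 3, 4, 8] / [2, 5] / [6, 7];  common shape = (4, 2, 2)

Row-insert the values π_1, π_2, … into P one at a time, bumping the leftmost entry strictly greater than the inserted value down to the next row. The recording tableau Q records, in position (i, j), the step at which that cell was added to P.
  Insert 3 (step 1): P = [3];  Q = [1]
  Insert 2 (step 2): P = [2] / [3];  Q = [1] / [2]
  Insert 5 (step 3): P = [2, 5] / [3];  Q = [1, 3] / [2]
  Insert 8 (step 4): P = [2, 5, 8] / [3];  Q = [1, 3, 4] / [2]
  Insert 6 (step 5): P = [2, 5, 6] / [3, 8];  Q = [1, 3, 4] / [2, 5]
  Insert 1 (step 6): P = [1, 5, 6] / [2, 8] / [3];  Q = [1, 3, 4] / [2, 5] / [6]
  Insert 4 (step 7): P = [1, 4, 6] / [2, 5] / [3, 8];  Q = [1, 3, 4] / [2, 5] / [6, 7]
  Insert 7 (step 8): P = [1, 4, 6, 7] / [2, 5] / [3, 8];  Q = [1, 3, 4, 8] / [2, 5] / [6, 7]
Final shape: (4, 2, 2).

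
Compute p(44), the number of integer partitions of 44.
p(44) = 75175

Compute p(n) via the recurrence p(n, m) = p(n, m−1) + p(n−m, m), where p(n, m) counts partitions of n with all parts ≤ m and p(n) = p(n, n). The base cases are p(0, m) = 1 and p(n, 0) = 0 for n > 0. Filling the table yields p(44) = 75175. (Euler's pentagonal recurrence is an alternative.)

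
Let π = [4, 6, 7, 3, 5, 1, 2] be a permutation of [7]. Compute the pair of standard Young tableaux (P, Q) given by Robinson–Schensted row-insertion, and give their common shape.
P = [1, 2, 7] / [3, 5] / [4, 6];  Q = [1, 2, 3] / [4, 5] / [6, 7];  common shape = (3, 2, 2)

Row-insert the values π_1, π_2, … into P one at a time, bumping the leftmost entry strictly greater than the inserted value down to the next row. The recording tableau Q records, in position (i, j), the step at which that cell was added to P.
  Insert 4 (step 1): P = [4];  Q = [1]
  Insert 6 (step 2): P = [4, 6];  Q = [1, 2]
  Insert 7 (step 3): P = [4, 6, 7];  Q = [1, 2, 3]
  Insert 3 (step 4): P = [3, 6, 7] / [4];  Q = [1, 2, 3] / [4]
  Insert 5 (step 5): P = [3, 5, 7] / [4, 6];  Q = [1, 2, 3] / [4, 5]
  Insert 1 (step 6): P = [1, 5, 7] / [3, 6] / [4];  Q = [1, 2, 3] / [4, 5] / [6]
  Insert 2 (step 7): P = [1, 2, 7] / [3, 5] / [4, 6];  Q = [1, 2, 3] / [4, 5] / [6, 7]
Final shape: (3, 2, 2).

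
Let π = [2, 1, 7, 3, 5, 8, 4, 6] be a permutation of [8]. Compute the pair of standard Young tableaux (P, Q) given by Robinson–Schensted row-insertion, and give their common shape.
P = [1, 3, 4, 6] / [2, 5, 8] / [7];  Q = [1, 3, 5, 6] / [2, 4, 8] / [7];  common shape = (4, 3, 1)

Row-insert the values π_1, π_2, … into P one at a time, bumping the leftmost entry strictly greater than the inserted value down to the next row. The recording tableau Q records, in position (i, j), the step at which that cell was added to P.
  Insert 2 (step 1): P = [2];  Q = [1]
  Insert 1 (step 2): P = [1] / [2];  Q = [1] / [2]
  Insert 7 (step 3): P = [1, 7] / [2];  Q = [1, 3] / [2]
  Insert 3 (step 4): P = [1, 3] / [2, 7];  Q = [1, 3] / [2, 4]
  Insert 5 (step 5): P = [1, 3, 5] / [2, 7];  Q = [1, 3, 5] / [2, 4]
  Insert 8 (step 6): P = [1, 3, 5, 8] / [2, 7];  Q = [1, 3, 5, 6] / [2, 4]
  Insert 4 (step 7): P = [1, 3, 4, 8] / [2, 5] / [7];  Q = [1, 3, 5, 6] / [2, 4] / [7]
  Insert 6 (step 8): P = [1, 3, 4, 6] / [2, 5, 8] / [7];  Q = [1, 3, 5, 6] / [2, 4, 8] / [7]
Final shape: (4, 3, 1).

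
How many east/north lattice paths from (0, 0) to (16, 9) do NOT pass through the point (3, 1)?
Number of paths = 1229015

Total paths from (0, 0) to (16, 9): C(25, 16) = 2042975. Paths through (3, 1): (paths (0, 0) → (3, 1)) × (paths (3, 1) → (16, 9)) = C(4, 3) · C(21, 13) = 4 · 203490 = 813960. Avoidance count = 2042975 − 813960 = 1229015.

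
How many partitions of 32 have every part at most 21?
p(32, parts ≤ 21) = 8210

Use the recurrence p(n, m) = p(n, m−1) + p(n−m, m): either the largest part is < m (count p(n, m−1)) or the largest part is exactly m (remove one copy of m, count p(n−m, m)). With p(0, ·) = 1 this gives p(32, parts ≤ 21) = 8210. (By conjugating Young diagrams, this also counts partitions of 32 into at most 21 parts.)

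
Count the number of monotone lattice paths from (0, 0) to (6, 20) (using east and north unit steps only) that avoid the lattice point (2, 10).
Number of paths = 164164

Total paths from (0, 0) to (6, 20): C(26, 6) = 230230. Paths through (2, 10): (paths (0, 0) → (2, 10)) × (paths (2, 10) → (6, 20)) = C(12, 2) · C(14, 4) = 66 · 1001 = 66066. Avoidance count = 230230 − 66066 = 164164.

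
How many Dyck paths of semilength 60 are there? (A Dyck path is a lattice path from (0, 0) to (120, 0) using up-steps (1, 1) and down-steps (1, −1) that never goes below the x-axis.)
C_60 = 1583850964596120042686772779038896

These Dyck paths are counted by the Catalan number C_n = (1/(n + 1)) · C(2n, n). For n = 60: C_60 = (1/61) · C(120, 60) = 96614908840363322603893139521372656/61 = 1583850964596120042686772779038896.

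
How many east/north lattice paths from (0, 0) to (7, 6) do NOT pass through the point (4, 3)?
Number of paths = 1016

Total paths from (0, 0) to (7, 6): C(13, 7) = 1716. Paths through (4, 3): (paths (0, 0) → (4, 3)) × (paths (4, 3) → (7, 6)) = C(7, 4) · C(6, 3) = 35 · 20 = 700. Avoidance count = 1716 − 700 = 1016.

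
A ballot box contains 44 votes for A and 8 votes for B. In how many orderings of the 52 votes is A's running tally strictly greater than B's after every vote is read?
Strict-lead orderings = 520987950

Total orderings of the 52 votes with 44 for A: C(52, 44) = 752538150. By the Bertrand ballot formula (Cycle Lemma / reflection principle), the number of orderings in which A is strictly ahead of B throughout is (p − q)/(p + q) · C(p + q, p) = (44 − 8)/(44 + 8) · 752538150 = 520987950.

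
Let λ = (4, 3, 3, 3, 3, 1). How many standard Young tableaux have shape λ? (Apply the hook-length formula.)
# SYT of shape (4, 3, 3, 3, 3, 1) = 388960

Hook-length formula: f^λ = n! / Π hook(c), product over all cells c of the Young diagram. For λ = (4, 3, 3, 3, 3, 1), n = 17 boxes. Hook lengths by row (left-to-right, top-to-bottom): [9, 7, 6, 1]; [7, 5, 4]; [6, 4, 3]; [5, 3, 2]; [4, 2, 1]; [1]. Product of hooks = 914457600. So f^λ = 17! / 914457600 = 355687428096000 / 914457600 = 388960.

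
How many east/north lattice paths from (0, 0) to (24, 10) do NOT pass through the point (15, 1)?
Number of paths = 130350220

Total paths from (0, 0) to (24, 10): C(34, 24) = 131128140. Paths through (15, 1): (paths (0, 0) → (15, 1)) × (paths (15, 1) → (24, 10)) = C(16, 15) · C(18, 9) = 16 · 48620 = 777920. Avoidance count = 131128140 − 777920 = 130350220.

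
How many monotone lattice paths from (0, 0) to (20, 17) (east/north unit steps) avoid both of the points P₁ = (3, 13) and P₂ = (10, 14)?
Number of paths = 15342379174

Inclusion–exclusion. Total paths: C(37, 20) = 15905368710. Through P₁: C(16, 3)·C(21, 17) = 3351600. Through P₂: C(24, 10)·C(13, 10) = 560919216. Since P₁ is strictly southwest of P₂, a monotone path through both must visit P₁ then P₂; paths through both = C(16, 3)·C(8, 7)·C(13, 10) = 1281280. Avoid both = 15905368710 − 3351600 − 560919216 + 1281280 = 15342379174.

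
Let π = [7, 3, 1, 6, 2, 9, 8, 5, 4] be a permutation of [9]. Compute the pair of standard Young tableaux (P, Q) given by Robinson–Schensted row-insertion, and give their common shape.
P = [1, 2, 4] / [3, 5, 8] / [6, 9] / [7];  Q = [1, 4, 6] / [2, 5, 7] / [3, 8] / [9];  common shape = (3, 3, 2, 1)

Row-insert the values π_1, π_2, … into P one at a time, bumping the leftmost entry strictly greater than the inserted value down to the next row. The recording tableau Q records, in position (i, j), the step at which that cell was added to P.
  Insert 7 (step 1): P = [7];  Q = [1]
  Insert 3 (step 2): P = [3] / [7];  Q = [1] / [2]
  Insert 1 (step 3): P = [1] / [3] / [7];  Q = [1] / [2] / [3]
  Insert 6 (step 4): P = [1, 6] / [3] / [7];  Q = [1, 4] / [2] / [3]
  Insert 2 (step 5): P = [1, 2] / [3, 6] / [7];  Q = [1, 4] / [2, 5] / [3]
  Insert 9 (step 6): P = [1, 2, 9] / [3, 6] / [7];  Q = [1, 4, 6] / [2, 5] / [3]
  Insert 8 (step 7): P = [1, 2, 8] / [3, 6, 9] / [7];  Q = [1, 4, 6] / [2, 5, 7] / [3]
  Insert 5 (step 8): P = [1, 2, 5] / [3, 6, 8] / [7, 9];  Q = [1, 4, 6] / [2, 5, 7] / [3, 8]
  Insert 4 (step 9): P = [1, 2, 4] / [3, 5, 8] / [6, 9] / [7];  Q = [1, 4, 6] / [2, 5, 7] / [3, 8] / [9]
Final shape: (3, 3, 2, 1).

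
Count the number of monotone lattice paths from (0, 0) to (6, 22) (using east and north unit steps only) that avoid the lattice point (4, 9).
Number of paths = 301665

Total paths from (0, 0) to (6, 22): C(28, 6) = 376740. Paths through (4, 9): (paths (0, 0) → (4, 9)) × (paths (4, 9) → (6, 22)) = C(13, 4) · C(15, 2) = 715 · 105 = 75075. Avoidance count = 376740 − 75075 = 301665.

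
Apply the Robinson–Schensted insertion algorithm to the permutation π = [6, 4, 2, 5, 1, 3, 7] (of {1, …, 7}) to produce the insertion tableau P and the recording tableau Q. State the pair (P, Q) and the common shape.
P = [1, 3, 7] / [2, 5] / [4] / [6];  Q = [1, 4, 7] / [2, 6] / [3] / [5];  common shape = (3, 2, 1, 1)

Row-insert the values π_1, π_2, … into P one at a time, bumping the leftmost entry strictly greater than the inserted value down to the next row. The recording tableau Q records, in position (i, j), the step at which that cell was added to P.
  Insert 6 (step 1): P = [6];  Q = [1]
  Insert 4 (step 2): P = [4] / [6];  Q = [1] / [2]
  Insert 2 (step 3): P = [2] / [4] / [6];  Q = [1] / [2] / [3]
  Insert 5 (step 4): P = [2, 5] / [4] / [6];  Q = [1, 4] / [2] / [3]
  Insert 1 (step 5): P = [1, 5] / [2] / [4] / [6];  Q = [1, 4] / [2] / [3] / [5]
  Insert 3 (step 6): P = [1, 3] / [2, 5] / [4] / [6];  Q = [1, 4] / [2, 6] / [3] / [5]
  Insert 7 (step 7): P = [1, 3, 7] / [2, 5] / [4] / [6];  Q = [1, 4, 7] / [2, 6] / [3] / [5]
Final shape: (3, 2, 1, 1).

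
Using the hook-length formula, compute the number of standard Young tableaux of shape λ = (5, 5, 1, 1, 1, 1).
# SYT of shape (5, 5, 1, 1, 1, 1) = 14014

Hook-length formula: f^λ = n! / Π hook(c), product over all cells c of the Young diagram. For λ = (5, 5, 1, 1, 1, 1), n = 14 boxes. Hook lengths by row (left-to-right, top-to-bottom): [10, 5, 4, 3, 2]; [9, 4, 3, 2, 1]; [4]; [3]; [2]; [1]. Product of hooks = 6220800. So f^λ = 14! / 6220800 = 87178291200 / 6220800 = 14014.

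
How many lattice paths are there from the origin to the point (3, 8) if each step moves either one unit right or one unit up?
Number of paths = 165

A monotone lattice path from (0, 0) to (3, 8) consists of 3 east steps and 8 north steps in some order, so it is determined by which 3 of the 11 steps are east. The count is C(11, 3) = 165.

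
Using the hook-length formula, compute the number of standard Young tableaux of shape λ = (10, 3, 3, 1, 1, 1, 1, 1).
# SYT of shape (10, 3, 3, 1, 1, 1, 1, 1) = 52284960

Hook-length formula: f^λ = n! / Π hook(c), product over all cells c of the Young diagram. For λ = (10, 3, 3, 1, 1, 1, 1, 1), n = 21 boxes. Hook lengths by row (left-to-right, top-to-bottom): [17, 11, 10, 7, 6, 5, 4, 3, 2, 1]; [9, 3, 2]; [8, 2, 1]; [5]; [4]; [3]; [2]; [1]. Product of hooks = 977163264000. So f^λ = 21! / 977163264000 = 51090942171709440000 / 977163264000 = 52284960.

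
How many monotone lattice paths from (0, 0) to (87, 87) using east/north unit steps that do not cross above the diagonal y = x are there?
C_87 = 16435314834665426797069144960762886143367590394940

These NE paths below the diagonal are counted by the Catalan number C_n = (1/(n + 1)) · C(2n, n). For n = 87: C_87 = (1/88) · C(174, 87) = 1446307705450557558142084756547133980616347954754720/88 = 16435314834665426797069144960762886143367590394940.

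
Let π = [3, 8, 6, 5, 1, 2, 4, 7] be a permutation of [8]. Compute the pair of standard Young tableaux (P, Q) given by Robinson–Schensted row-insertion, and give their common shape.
P = [1, 2, 4, 7] / [3, 5] / [6] / [8];  Q = [1, 2, 7, 8] / [3, 6] / [4] / [5];  common shape = (4, 2, 1, 1)

Row-insert the values π_1, π_2, … into P one at a time, bumping the leftmost entry strictly greater than the inserted value down to the next row. The recording tableau Q records, in position (i, j), the step at which that cell was added to P.
  Insert 3 (step 1): P = [3];  Q = [1]
  Insert 8 (step 2): P = [3, 8];  Q = [1, 2]
  Insert 6 (step 3): P = [3, 6] / [8];  Q = [1, 2] / [3]
  Insert 5 (step 4): P = [3, 5] / [6] / [8];  Q = [1, 2] / [3] / [4]
  Insert 1 (step 5): P = [1, 5] / [3] / [6] / [8];  Q = [1, 2] / [3] / [4] / [5]
  Insert 2 (step 6): P = [1, 2] / [3, 5] / [6] / [8];  Q = [1, 2] / [3, 6] / [4] / [5]
  Insert 4 (step 7): P = [1, 2, 4] / [3, 5] / [6] / [8];  Q = [1, 2, 7] / [3, 6] / [4] / [5]
  Insert 7 (step 8): P = [1, 2, 4, 7] / [3, 5] / [6] / [8];  Q = [1, 2, 7, 8] / [3, 6] / [4] / [5]
Final shape: (4, 2, 1, 1).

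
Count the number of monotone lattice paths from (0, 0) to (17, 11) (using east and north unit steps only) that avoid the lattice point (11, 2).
Number of paths = 21083790

Total paths from (0, 0) to (17, 11): C(28, 17) = 21474180. Paths through (11, 2): (paths (0, 0) → (11, 2)) × (paths (11, 2) → (17, 11)) = C(13, 11) · C(15, 6) = 78 · 5005 = 390390. Avoidance count = 21474180 − 390390 = 21083790.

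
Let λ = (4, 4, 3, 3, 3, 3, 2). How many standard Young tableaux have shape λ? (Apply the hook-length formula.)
# SYT of shape (4, 4, 3, 3, 3, 3, 2) = 142262120

Hook-length formula: f^λ = n! / Π hook(c), product over all cells c of the Young diagram. For λ = (4, 4, 3, 3, 3, 3, 2), n = 22 boxes. Hook lengths by row (left-to-right, top-to-bottom): [10, 9, 7, 2]; [9, 8, 6, 1]; [7, 6, 4]; [6, 5, 3]; [5, 4, 2]; [4, 3, 1]; [2, 1]. Product of hooks = 7900913664000. So f^λ = 22! / 7900913664000 = 1124000727777607680000 / 7900913664000 = 142262120.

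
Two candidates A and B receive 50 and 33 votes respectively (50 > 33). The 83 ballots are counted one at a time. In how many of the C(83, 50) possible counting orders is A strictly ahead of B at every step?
Strict-lead orderings = 30599544078658814831442

Total orderings of the 83 votes with 50 for A: C(83, 50) = 149397774031098919471158. By the Bertrand ballot formula (Cycle Lemma / reflection principle), the number of orderings in which A is strictly ahead of B throughout is (p − q)/(p + q) · C(p + q, p) = (50 − 33)/(50 + 33) · 149397774031098919471158 = 30599544078658814831442.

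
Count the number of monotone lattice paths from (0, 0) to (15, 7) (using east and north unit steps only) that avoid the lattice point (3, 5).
Number of paths = 165448

Total paths from (0, 0) to (15, 7): C(22, 15) = 170544. Paths through (3, 5): (paths (0, 0) → (3, 5)) × (paths (3, 5) → (15, 7)) = C(8, 3) · C(14, 12) = 56 · 91 = 5096. Avoidance count = 170544 − 5096 = 165448.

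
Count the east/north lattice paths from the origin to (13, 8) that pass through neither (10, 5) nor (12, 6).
Number of paths = 114765

Inclusion–exclusion. Total paths: C(21, 13) = 203490. Through P₁: C(15, 10)·C(6, 3) = 60060. Through P₂: C(18, 12)·C(3, 1) = 55692. Since P₁ is strictly southwest of P₂, a monotone path through both must visit P₁ then P₂; paths through both = C(15, 10)·C(3, 2)·C(3, 1) = 27027. Avoid both = 203490 − 60060 − 55692 + 27027 = 114765.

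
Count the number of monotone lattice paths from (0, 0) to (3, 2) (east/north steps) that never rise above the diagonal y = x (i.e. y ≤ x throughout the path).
Number of paths = 5

By the reflection principle (André's argument), the number of monotone paths to (3, 2) with n ≤ m that never go above y = x is C(5, 3) − C(5, 4) = 10 − 5 = 5.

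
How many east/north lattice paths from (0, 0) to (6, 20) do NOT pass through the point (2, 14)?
Number of paths = 205030

Total paths from (0, 0) to (6, 20): C(26, 6) = 230230. Paths through (2, 14): (paths (0, 0) → (2, 14)) × (paths (2, 14) → (6, 20)) = C(16, 2) · C(10, 4) = 120 · 210 = 25200. Avoidance count = 230230 − 25200 = 205030.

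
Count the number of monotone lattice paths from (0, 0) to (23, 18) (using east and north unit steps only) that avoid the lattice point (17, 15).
Number of paths = 154591932120

Total paths from (0, 0) to (23, 18): C(41, 23) = 202112640600. Paths through (17, 15): (paths (0, 0) → (17, 15)) × (paths (17, 15) → (23, 18)) = C(32, 17) · C(9, 6) = 565722720 · 84 = 47520708480. Avoidance count = 202112640600 − 47520708480 = 154591932120.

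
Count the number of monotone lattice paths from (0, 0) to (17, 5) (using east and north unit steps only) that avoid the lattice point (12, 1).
Number of paths = 24696

Total paths from (0, 0) to (17, 5): C(22, 17) = 26334. Paths through (12, 1): (paths (0, 0) → (12, 1)) × (paths (12, 1) → (17, 5)) = C(13, 12) · C(9, 5) = 13 · 126 = 1638. Avoidance count = 26334 − 1638 = 24696.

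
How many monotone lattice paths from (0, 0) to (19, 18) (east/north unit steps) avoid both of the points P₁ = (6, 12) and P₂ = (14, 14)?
Number of paths = 12219519732

Inclusion–exclusion. Total paths: C(37, 19) = 17672631900. Through P₁: C(18, 6)·C(19, 13) = 503678448. Through P₂: C(28, 14)·C(9, 5) = 5054691600. Since P₁ is strictly southwest of P₂, a monotone path through both must visit P₁ then P₂; paths through both = C(18, 6)·C(10, 8)·C(9, 5) = 105257880. Avoid both = 17672631900 − 503678448 − 5054691600 + 105257880 = 12219519732.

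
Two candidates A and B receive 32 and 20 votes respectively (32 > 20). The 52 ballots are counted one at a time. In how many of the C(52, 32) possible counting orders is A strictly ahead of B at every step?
Strict-lead orderings = 29075683360185

Total orderings of the 52 votes with 32 for A: C(52, 32) = 125994627894135. By the Bertrand ballot formula (Cycle Lemma / reflection principle), the number of orderings in which A is strictly ahead of B throughout is (p − q)/(p + q) · C(p + q, p) = (32 − 20)/(32 + 20) · 125994627894135 = 29075683360185.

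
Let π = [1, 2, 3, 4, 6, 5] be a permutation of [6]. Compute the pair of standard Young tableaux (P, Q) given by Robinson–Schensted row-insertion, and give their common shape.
P = [1, 2, 3, 4, 5] / [6];  Q = [1, 2, 3, 4, 5] / [6];  common shape = (5, 1)

Row-insert the values π_1, π_2, … into P one at a time, bumping the leftmost entry strictly greater than the inserted value down to the next row. The recording tableau Q records, in position (i, j), the step at which that cell was added to P.
  Insert 1 (step 1): P = [1];  Q = [1]
  Insert 2 (step 2): P = [1, 2];  Q = [1, 2]
  Insert 3 (step 3): P = [1, 2, 3];  Q = [1, 2, 3]
  Insert 4 (step 4): P = [1, 2, 3, 4];  Q = [1, 2, 3, 4]
  Insert 6 (step 5): P = [1, 2, 3, 4, 6];  Q = [1, 2, 3, 4, 5]
  Insert 5 (step 6): P = [1, 2, 3, 4, 5] / [6];  Q = [1, 2, 3, 4, 5] / [6]
Final shape: (5, 1).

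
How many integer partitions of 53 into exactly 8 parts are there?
p(53, 8 parts) = 17674

Partitions of n into exactly k parts are in bijection with partitions of n − k into at most k parts (subtract 1 from each part). So p(53, exactly 8) = p(45, parts ≤ 8). Computing via the recurrence p(m, j) = p(m, j−1) + p(m−j, j) gives 17674.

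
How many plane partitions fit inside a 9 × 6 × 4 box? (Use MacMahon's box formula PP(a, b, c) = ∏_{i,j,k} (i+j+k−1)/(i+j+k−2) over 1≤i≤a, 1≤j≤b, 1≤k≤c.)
PP(9, 6, 4) = 559299781040

Evaluate the triple product over i = 1..9, j = 1..6, k = 1..4. The factors are (2/1) · (3/2) · (4/3) · (5/4) · (3/2) · (4/3) · (5/4) · (6/5) · … (216 factors total). The numerators and denominators telescope so the product is an integer; carrying out the multiplication exactly gives PP(9, 6, 4) = 559299781040.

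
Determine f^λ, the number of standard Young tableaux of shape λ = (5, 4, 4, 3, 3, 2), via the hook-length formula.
# SYT of shape (5, 4, 4, 3, 3, 2) = 224478540

Hook-length formula: f^λ = n! / Π hook(c), product over all cells c of the Young diagram. For λ = (5, 4, 4, 3, 3, 2), n = 21 boxes. Hook lengths by row (left-to-right, top-to-bottom): [10, 9, 7, 4, 1]; [8, 7, 5, 2]; [7, 6, 4, 1]; [5, 4, 2]; [4, 3, 1]; [2, 1]. Product of hooks = 227598336000. So f^λ = 21! / 227598336000 = 51090942171709440000 / 227598336000 = 224478540.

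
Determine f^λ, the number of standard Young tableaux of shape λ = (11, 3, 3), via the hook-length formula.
# SYT of shape (11, 3, 3) = 35700

Hook-length formula: f^λ = n! / Π hook(c), product over all cells c of the Young diagram. For λ = (11, 3, 3), n = 17 boxes. Hook lengths by row (left-to-right, top-to-bottom): [13, 12, 11, 8, 7, 6, 5, 4, 3, 2, 1]; [4, 3, 2]; [3, 2, 1]. Product of hooks = 9963233280. So f^λ = 17! / 9963233280 = 355687428096000 / 9963233280 = 35700.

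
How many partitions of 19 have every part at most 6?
p(19, parts ≤ 6) = 235

Use the recurrence p(n, m) = p(n, m−1) + p(n−m, m): either the largest part is < m (count p(n, m−1)) or the largest part is exactly m (remove one copy of m, count p(n−m, m)). With p(0, ·) = 1 this gives p(19, parts ≤ 6) = 235. (By conjugating Young diagrams, this also counts partitions of 19 into at most 6 parts.)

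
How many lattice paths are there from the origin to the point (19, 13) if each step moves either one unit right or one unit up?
Number of paths = 347373600

A monotone lattice path from (0, 0) to (19, 13) consists of 19 east steps and 13 north steps in some order, so it is determined by which 19 of the 32 steps are east. The count is C(32, 19) = 347373600.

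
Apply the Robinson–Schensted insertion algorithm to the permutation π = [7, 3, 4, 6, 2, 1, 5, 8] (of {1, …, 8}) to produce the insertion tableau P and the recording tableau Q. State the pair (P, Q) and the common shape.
P = [1, 4, 5, 8] / [2, 6] / [3] / [7];  Q = [1, 3, 4, 8] / [2, 7] / [5] / [6];  common shape = (4, 2, 1, 1)

Row-insert the values π_1, π_2, … into P one at a time, bumping the leftmost entry strictly greater than the inserted value down to the next row. The recording tableau Q records, in position (i, j), the step at which that cell was added to P.
  Insert 7 (step 1): P = [7];  Q = [1]
  Insert 3 (step 2): P = [3] / [7];  Q = [1] / [2]
  Insert 4 (step 3): P = [3, 4] / [7];  Q = [1, 3] / [2]
  Insert 6 (step 4): P = [3, 4, 6] / [7];  Q = [1, 3, 4] / [2]
  Insert 2 (step 5): P = [2, 4, 6] / [3] / [7];  Q = [1, 3, 4] / [2] / [5]
  Insert 1 (step 6): P = [1, 4, 6] / [2] / [3] / [7];  Q = [1, 3, 4] / [2] / [5] / [6]
  Insert 5 (step 7): P = [1, 4, 5] / [2, 6] / [3] / [7];  Q = [1, 3, 4] / [2, 7] / [5] / [6]
  Insert 8 (step 8): P = [1, 4, 5, 8] / [2, 6] / [3] / [7];  Q = [1, 3, 4, 8] / [2, 7] / [5] / [6]
Final shape: (4, 2, 1, 1).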